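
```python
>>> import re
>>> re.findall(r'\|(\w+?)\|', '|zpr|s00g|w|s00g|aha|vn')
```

['zpr', 'w', 'aha']

Matches: at [0:5] match '|zpr|', group 1 = 'zpr'; at [9:12] match '|w|', group 1 = 'w'; at [16:21] match '|aha|', group 1 = 'aha'.
One capturing group, so `findall` returns just the captured substring from each match — 3 in all.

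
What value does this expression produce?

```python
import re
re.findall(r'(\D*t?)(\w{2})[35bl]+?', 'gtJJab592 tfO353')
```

[('gtJJ', 'ab'), (' tfO', '35')]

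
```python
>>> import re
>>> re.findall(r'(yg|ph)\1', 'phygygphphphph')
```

`\1` is not a pattern — it's the concrete string captured by group 1, re-applied verbatim.
Matches: at [2:6] match 'ygyg', group 1 = 'yg'; at [6:10] match 'phph', group 1 = 'ph'; at [10:14] match 'phph', group 1 = 'ph'.
One capturing group, so `findall` returns just the captured substring from each match — 3 in all.

['yg', 'ph', 'ph']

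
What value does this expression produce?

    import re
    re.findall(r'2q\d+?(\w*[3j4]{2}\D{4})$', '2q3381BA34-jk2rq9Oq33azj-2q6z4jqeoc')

['z4jqeoc']

Pattern: the literal '2q', then one or more of a digit (lazy); then zero or more of a word character, then exactly 2 of one of [3j4], then exactly 4 of a non-digit (captured); then anchored at the end.
Because there's exactly one group, `findall` drops the full match and keeps group 1 from the one hit.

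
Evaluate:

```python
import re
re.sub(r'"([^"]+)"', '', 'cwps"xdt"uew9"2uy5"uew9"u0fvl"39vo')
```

'cwpsuew9uew939vo'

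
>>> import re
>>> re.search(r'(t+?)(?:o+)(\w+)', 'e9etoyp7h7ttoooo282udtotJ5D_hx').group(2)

The match spans [3:30] → 'toyp7h7ttoooo282udtotJ5D_hx'.
Captured: group 1 = 't', group 2 = 'yp7h7ttoooo282udtotJ5D_hx'.

'yp7h7ttoooo282udtotJ5D_hx'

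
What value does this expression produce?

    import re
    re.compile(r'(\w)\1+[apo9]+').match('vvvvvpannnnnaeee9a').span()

`\1` has to match the exact text group 1 already captured.
With `match`, the pattern is implicitly anchored at the beginning.
The match spans [0:7] → 'vvvvvpa'.
Captured: group 1 = 'v'.

(0, 7)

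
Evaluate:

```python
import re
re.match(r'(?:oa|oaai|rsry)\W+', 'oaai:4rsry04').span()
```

`re.match` only tries the pattern at the start of the string.
The match spans [0:5] → 'oaai:'.

(0, 5)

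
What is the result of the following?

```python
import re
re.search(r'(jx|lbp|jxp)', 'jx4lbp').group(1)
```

`re.search` scans for the first position where the pattern succeeds.
The match spans [0:2] → 'jx'.
Captured: group 1 = 'jx'.

'jx'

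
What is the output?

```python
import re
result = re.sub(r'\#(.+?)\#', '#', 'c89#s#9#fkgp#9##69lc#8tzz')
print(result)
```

c89#9#9#8tzz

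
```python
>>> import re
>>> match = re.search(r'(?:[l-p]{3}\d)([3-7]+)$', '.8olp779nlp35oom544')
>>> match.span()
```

Pattern: exactly 3 of a character in [l-p], then a digit (non-capturing group); then one or more of a character in [3-7] (captured); then anchored at the end.
The match spans [13:19] → 'oom544'.

(13, 19)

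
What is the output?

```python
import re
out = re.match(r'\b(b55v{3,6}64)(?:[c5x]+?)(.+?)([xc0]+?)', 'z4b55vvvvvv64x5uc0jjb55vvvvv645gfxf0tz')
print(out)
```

`re.match` only tries the pattern at the start of the string.
Here position 0 doesn't satisfy it, so the call returns None.

None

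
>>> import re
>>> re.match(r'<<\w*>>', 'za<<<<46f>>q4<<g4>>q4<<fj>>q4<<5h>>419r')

None

With `match`, the pattern is implicitly anchored at the beginning.
Here the pattern fails at index 0, so the call returns None.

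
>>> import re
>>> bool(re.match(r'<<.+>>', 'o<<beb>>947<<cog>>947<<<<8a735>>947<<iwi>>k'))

`re.match` won't scan ahead — the pattern has to work from the very first character.
Here position 0 doesn't satisfy it, so the call returns None, and `bool(None)` is False.

False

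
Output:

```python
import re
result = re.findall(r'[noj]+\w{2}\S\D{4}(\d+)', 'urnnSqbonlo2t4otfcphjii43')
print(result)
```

['2']

Pattern: one or more of one of [noj], then exactly 2 of a word character; then a non-whitespace character, then exactly 4 of a non-digit; then one or more of a digit (captured).
One capturing group, so `findall` returns just the captured substring from the one match — 1 in all.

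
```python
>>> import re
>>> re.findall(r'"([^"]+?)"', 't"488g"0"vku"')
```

One capturing group, so `findall` returns just the captured substring from each match — 2 in all.

['488g', 'vku']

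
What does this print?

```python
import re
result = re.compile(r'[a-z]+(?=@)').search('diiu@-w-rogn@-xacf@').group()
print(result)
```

diiu

The `(?=…)`/`(?<=…)` assertion just peeks at neighbouring text; it doesn't advance the match position.
`search` walks the string left to right and returns the first match it finds.
The match spans [0:4] → 'diiu'.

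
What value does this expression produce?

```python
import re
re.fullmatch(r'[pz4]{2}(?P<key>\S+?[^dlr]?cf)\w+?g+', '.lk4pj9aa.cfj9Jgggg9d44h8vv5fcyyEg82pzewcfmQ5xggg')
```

None

The pattern matches exactly 2 of one of [pz4]; then one or more of a non-whitespace character (lazy), then optionally any character except [dlr], then the literal 'cf' (captured as 'key'); then one or more of a word character (lazy), then one or more of a literal 'g'.
For `fullmatch`, every character of the input must be accounted for by the pattern.
Here the string isn't matched end-to-end, so the call returns None.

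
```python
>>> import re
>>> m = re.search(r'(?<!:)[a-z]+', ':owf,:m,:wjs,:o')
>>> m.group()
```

`(?!…)`/`(?<!…)` only lets a position through if the neighbouring text does NOT match; no characters are consumed.
Unlike `match`, `search` isn't anchored — it looks for the pattern anywhere in the string.
The match spans [2:4] → 'wf'.

'wf'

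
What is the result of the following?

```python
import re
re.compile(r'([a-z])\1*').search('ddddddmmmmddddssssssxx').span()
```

The backreference `\1` re-matches whatever the first group consumed, character for character.
The match spans [0:6] → 'dddddd'.

(0, 6)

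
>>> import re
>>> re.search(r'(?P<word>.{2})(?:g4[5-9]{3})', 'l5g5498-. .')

This matches exactly 2 of any character (captured as 'word'); then the literal 'g4', then exactly 3 of a character in [5-9] (non-capturing group).
Unlike `match`, `search` isn't anchored — it looks for the pattern anywhere in the string.
Here nothing in the string fits, so the call returns None.

None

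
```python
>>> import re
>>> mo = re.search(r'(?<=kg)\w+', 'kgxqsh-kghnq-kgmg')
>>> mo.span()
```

The lookaround is zero-width — it requires the adjacent text to match without consuming it, so the asserted text isn't part of the match.
`search` walks the string left to right and returns the first match it finds.
The match spans [2:6] → 'xqsh'.

(2, 6)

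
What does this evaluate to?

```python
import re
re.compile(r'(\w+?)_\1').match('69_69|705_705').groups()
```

('69',)

`\1` has to match the exact text group 1 already captured.
`match` is anchored at position 0; if the pattern doesn't fit there, it returns None.
The match spans [0:5] → '69_69'.
Captured: group 1 = '69'.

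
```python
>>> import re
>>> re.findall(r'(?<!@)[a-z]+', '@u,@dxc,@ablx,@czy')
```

`(?!…)`/`(?<!…)` only lets a position through if the neighbouring text does NOT match; no characters are consumed.
Walking the string: at [5:7] → 'xc'; at [10:13] → 'blx'; at [16:18] → 'zy'.
`findall` yields the raw match text (3 of them) because the pattern has no groups.

['xc', 'blx', 'zy']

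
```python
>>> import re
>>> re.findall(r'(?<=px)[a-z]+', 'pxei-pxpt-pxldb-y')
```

['ei', 'pt', 'ldb']

The positive lookaround only admits positions where the adjacent text matches; those characters stay outside the span.
`findall` yields the raw match text (3 of them) because the pattern has no groups.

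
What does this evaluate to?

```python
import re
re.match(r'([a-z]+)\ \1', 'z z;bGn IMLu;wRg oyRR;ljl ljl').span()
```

`\1` has to match the exact text group 1 already captured.
`match` is anchored at position 0; if the pattern doesn't fit there, it returns None.
The match spans [0:3] → 'z z'.
Captured: group 1 = 'z'.

(0, 3)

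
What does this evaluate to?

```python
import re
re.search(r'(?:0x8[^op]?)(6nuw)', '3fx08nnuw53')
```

None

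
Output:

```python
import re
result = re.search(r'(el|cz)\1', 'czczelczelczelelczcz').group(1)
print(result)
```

`\1` has to match the exact text group 1 already captured.
Unlike `match`, `search` isn't anchored — it looks for the pattern anywhere in the string.
The match spans [0:4] → 'czcz'.
Captured: group 1 = 'cz'.

cz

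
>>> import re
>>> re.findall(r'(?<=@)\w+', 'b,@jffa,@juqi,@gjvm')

['jffa', 'juqi', 'gjvm']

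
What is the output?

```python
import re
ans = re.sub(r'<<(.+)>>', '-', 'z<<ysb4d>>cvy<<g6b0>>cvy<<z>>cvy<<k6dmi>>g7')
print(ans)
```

z-g7

Matches: at [1:41] → '<<ysb4d>>cvy<<g6b0>>cvy<<z>>cvy<<k6dmi>>'.
Each match is replaced by '-'.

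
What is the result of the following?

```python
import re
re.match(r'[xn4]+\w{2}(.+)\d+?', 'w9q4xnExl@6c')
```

None

This matches one or more of one of [xn4], then exactly 2 of a word character; then one or more of any character (captured); then one or more of a digit (lazy).
`match` is anchored at position 0; if the pattern doesn't fit there, it returns None.
Here the string doesn't start with a match, so the call returns None.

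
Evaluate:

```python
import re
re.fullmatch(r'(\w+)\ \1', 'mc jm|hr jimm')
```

None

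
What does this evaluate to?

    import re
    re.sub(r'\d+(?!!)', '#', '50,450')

The negative lookaround is zero-width — it rules out positions where the adjacent text would match, without consuming anything.
Matches: at [0:2] → '50'; at [3:6] → '450'.
Every occurrence is swapped for '#'.

'#,#'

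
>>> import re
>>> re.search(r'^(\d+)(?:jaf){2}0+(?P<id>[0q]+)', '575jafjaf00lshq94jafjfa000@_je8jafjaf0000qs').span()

This matches anchored at the start of the string; then one or more of a digit (captured); then the literal 'jaf' repeated 2 times, then one or more of a literal '0'; then one or more of one of [0q] (captured as 'id').
`re.search` tries every starting position until one works.
The match spans [0:11] → '575jafjaf00'.
Captured: group 1 = '575', group 2 = '0'.

(0, 11)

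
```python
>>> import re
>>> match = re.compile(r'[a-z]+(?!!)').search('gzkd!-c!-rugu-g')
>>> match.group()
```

`(?!…)`/`(?<!…)` only lets a position through if the neighbouring text does NOT match; no characters are consumed.
The match spans [0:3] → 'gzk'.

'gzk'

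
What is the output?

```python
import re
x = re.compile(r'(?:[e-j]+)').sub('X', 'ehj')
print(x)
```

Pattern: one or more of a character in [e-j] (non-capturing group).
Matches: at [0:3] → 'ehj'.
Each match is replaced by 'X'.

X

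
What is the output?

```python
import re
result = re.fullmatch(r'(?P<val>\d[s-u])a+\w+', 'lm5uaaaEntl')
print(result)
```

`re.fullmatch` requires the pattern to consume the entire string.
Here the string isn't matched end-to-end, so the call returns None.

None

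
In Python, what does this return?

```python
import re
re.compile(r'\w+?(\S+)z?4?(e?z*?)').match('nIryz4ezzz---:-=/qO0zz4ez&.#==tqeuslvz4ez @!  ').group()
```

'nIryz4ezzz---:-=/qO0zz4ez&.#==tqeuslvz4ez'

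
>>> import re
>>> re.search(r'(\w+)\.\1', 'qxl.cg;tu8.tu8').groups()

('tu8',)

After group 1 captures some text, `\1` only succeeds where that same text appears again.
`re.search` tries every starting position until one works.
The match spans [7:14] → 'tu8.tu8'.
Captured: group 1 = 'tu8'.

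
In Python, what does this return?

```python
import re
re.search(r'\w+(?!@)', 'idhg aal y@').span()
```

(0, 4)

A negative assertion filters positions out without eating any characters.
The match spans [0:4] → 'idhg'.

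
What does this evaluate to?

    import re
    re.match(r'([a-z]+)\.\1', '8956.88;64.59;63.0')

None

With `match`, the pattern is implicitly anchored at the beginning.
Here the pattern fails at index 0, so the call returns None.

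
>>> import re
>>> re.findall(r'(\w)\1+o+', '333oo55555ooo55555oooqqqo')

A backreference is literal: `\1` must see the identical characters the first group matched.
`findall` collects group 1 from each match (4 total).

['3', '5', '5', 'q']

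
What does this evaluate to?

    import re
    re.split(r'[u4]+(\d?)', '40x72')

The pattern matches one or more of one of [u4]; then optionally a digit (captured).
Matches to split on: at [0:2] → '40'.
With a capturing group present, the delimiter's captured portion is kept in the result list.

['', '0', 'x72']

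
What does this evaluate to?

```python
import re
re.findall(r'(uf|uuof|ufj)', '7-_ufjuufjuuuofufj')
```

['uf', 'uf', 'uuof', 'uf']

The regex engine tests alternatives in the order written; an earlier branch that matches wins even if a later one would match more.
Walking the string: at [3:5] match 'uf', group 1 = 'uf'; at [7:9] match 'uf', group 1 = 'uf'; at [11:15] match 'uuof', group 1 = 'uuof'; at [15:17] match 'uf', group 1 = 'uf'.
Because there's exactly one group, `findall` drops the full match and keeps group 1 from each hit.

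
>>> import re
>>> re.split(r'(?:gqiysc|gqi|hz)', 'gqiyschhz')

Branches in `(...|...)` are attempted left-to-right; the first branch that allows the whole pattern to succeed is taken.
Matches to split on: at [0:6] → 'gqiysc'; at [7:9] → 'hz'.
The string is cut at each match, leaving 3 pieces.

['', 'h', '']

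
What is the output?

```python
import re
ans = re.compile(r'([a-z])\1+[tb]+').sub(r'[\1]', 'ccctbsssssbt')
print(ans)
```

[c][s]

The backreference `\1` re-matches whatever the first group consumed, character for character.
`\1` in the replacement pulls in group 1's text for each match.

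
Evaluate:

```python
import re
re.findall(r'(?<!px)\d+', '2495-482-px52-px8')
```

['2495', '482', '2']

The negative lookaround is zero-width — it rules out positions where the adjacent text would match, without consuming anything.
Matches: at [0:4] → '2495'; at [5:8] → '482'; at [12:13] → '2'.
`findall` yields the raw match text (3 of them) because the pattern has no groups.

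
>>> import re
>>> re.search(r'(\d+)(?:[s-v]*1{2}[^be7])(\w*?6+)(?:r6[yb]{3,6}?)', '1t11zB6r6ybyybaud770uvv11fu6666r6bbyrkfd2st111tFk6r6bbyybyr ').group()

'1t11zB6r6yby'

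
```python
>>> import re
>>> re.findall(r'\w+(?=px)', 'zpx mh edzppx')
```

The lookaround is zero-width — it requires the adjacent text to match without consuming it, so the asserted text isn't part of the match.
Scanning left to right: at [0:1] → 'z'; at [7:11] → 'edzp'.
No capturing groups, so `findall` returns the 2 full match strings.

['z', 'edzp']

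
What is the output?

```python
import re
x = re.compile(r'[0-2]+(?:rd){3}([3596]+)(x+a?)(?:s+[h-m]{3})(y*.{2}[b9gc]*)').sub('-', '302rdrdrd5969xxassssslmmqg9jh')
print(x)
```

3-jh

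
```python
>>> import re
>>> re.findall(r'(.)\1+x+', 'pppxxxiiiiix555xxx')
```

The backreference `\1` re-matches whatever the first group consumed, character for character.
Because there's exactly one group, `findall` drops the full match and keeps group 1 from each hit.

['p', 'i', '5']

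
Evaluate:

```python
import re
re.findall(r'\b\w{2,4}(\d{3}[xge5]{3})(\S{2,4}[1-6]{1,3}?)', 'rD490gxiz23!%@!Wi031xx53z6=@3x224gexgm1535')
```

This matches a word boundary (`\b`, zero-width); then 2 to 4 of a word character; then exactly 3 of a digit, then exactly 3 of one of [xge5] (captured); then 2 to 4 of a non-whitespace character, then 1 to 3 of a character in [1-6] (lazy) (captured).
Scanning left to right: at [15:26] match 'Wi031xx53z6', groups = ('031xx5', '3z6'); at [28:41] match '3x224gexgm153', groups = ('224gex', 'gm153').
2 groups means each result is a tuple of 2 captured strings — 2 here.

[('031xx5', '3z6'), ('224gex', 'gm153')]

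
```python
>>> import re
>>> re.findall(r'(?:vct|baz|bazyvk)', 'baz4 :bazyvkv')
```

['baz', 'baz']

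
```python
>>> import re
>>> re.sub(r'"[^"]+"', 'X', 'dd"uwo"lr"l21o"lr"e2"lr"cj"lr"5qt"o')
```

Every occurrence is swapped for 'X'.

'ddXlrXlrXlrXlrXo'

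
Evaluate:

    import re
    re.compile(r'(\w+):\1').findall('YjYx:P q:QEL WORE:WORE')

['WORE']

`\1` is not a pattern — it's the concrete string captured by group 1, re-applied verbatim.
With a single group, `findall` returns only what that group captured — 1 item.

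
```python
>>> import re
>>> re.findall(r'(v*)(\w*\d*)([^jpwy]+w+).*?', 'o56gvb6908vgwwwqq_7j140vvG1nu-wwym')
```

[('', 'o56gvb6908vgwwwqq_7j140vvG1nu', '-ww')]

Pattern: zero or more of a literal 'v' (captured); then zero or more of a word character, then zero or more of a digit (captured); then one or more of any character except [jpwy], then one or more of a literal 'w' (captured); then zero or more of any character (lazy).
Matches: at [0:32] match 'o56gvb6908vgwwwqq_7j140vvG1nu-ww', groups = ('', 'o56gvb6908vgwwwqq_7j140vvG1nu', '-ww').
`findall` packs the 3 group values into a tuple for every match.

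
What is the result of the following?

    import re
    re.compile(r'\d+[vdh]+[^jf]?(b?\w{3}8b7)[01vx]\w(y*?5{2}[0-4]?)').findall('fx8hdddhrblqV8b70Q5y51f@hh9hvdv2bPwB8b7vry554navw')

[('bPwB8b7', 'y554')]

Pattern: one or more of a digit, then one or more of one of [vdh], then optionally any character except [jf]; then optionally the literal 'b', then exactly 3 of a word character, then the literal '8b7' (captured); then one of [01vx], then a word character; then zero or more of a literal 'y' (lazy), then exactly 2 of the literal '5', then optionally a character in [0-4] (captured).
Scanning left to right: at [26:45] match '9hvdv2bPwB8b7vry554', groups = ('bPwB8b7', 'y554').
`findall` packs the 2 group values into a tuple for every match.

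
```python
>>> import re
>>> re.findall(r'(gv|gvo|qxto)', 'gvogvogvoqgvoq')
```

['gv', 'gv', 'gv', 'gv']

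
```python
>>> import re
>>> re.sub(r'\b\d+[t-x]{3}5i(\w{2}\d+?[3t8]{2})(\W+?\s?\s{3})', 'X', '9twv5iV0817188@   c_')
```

The pattern matches a word boundary (`\b`, zero-width); then one or more of a digit; then exactly 3 of a character in [t-x], then the literal '5i'; then exactly 2 of a word character, then one or more of a digit (lazy), then exactly 2 of one of [3t8] (captured); then one or more of a non-word character (lazy), then optionally whitespace, then exactly 3 of whitespace (captured).
Matches: at [0:18] → '9twv5iV0817188@   '.
Every occurrence is swapped for 'X'.

'Xc_'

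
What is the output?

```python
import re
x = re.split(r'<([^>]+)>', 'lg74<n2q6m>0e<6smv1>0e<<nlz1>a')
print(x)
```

Matches to split on: at [4:11] → '<n2q6m>'; at [13:20] → '<6smv1>'; at [22:29] → '<<nlz1>'.
`re.split` interleaves the captured-group text with the surrounding fragments.

['lg74', 'n2q6m', '0e', '6smv1', '0e', '<nlz1', 'a']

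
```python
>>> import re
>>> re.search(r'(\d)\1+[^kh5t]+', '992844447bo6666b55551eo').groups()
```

`\1` is not a pattern — it's the concrete string captured by group 1, re-applied verbatim.
`search` walks the string left to right and returns the first match it finds.
The match spans [0:16] → '992844447bo6666b'.
Captured: group 1 = '9'.

('9',)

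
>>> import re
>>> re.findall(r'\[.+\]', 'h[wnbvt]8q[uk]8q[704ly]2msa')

Since nothing is captured, `findall` lists the 1 matched substring directly.

['[wnbvt]8q[uk]8q[704ly]']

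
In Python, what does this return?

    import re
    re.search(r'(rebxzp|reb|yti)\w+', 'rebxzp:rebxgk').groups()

('reb',)

`re.search` tries every starting position until one works.
The match spans [0:6] → 'rebxzp'.
Captured: group 1 = 'reb'.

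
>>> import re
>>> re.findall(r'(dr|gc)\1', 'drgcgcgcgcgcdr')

['gc', 'gc']

After group 1 captures some text, `\1` only succeeds where that same text appears again.
Matches: at [2:6] match 'gcgc', group 1 = 'gc'; at [6:10] match 'gcgc', group 1 = 'gc'.
With a single group, `findall` returns only what that group captured — 2 items.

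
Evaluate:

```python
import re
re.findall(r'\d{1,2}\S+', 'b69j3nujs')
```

['69j3nujs']

The pattern matches 1 to 2 of a digit; then one or more of a non-whitespace character.
Since nothing is captured, `findall` lists the 1 matched substring directly.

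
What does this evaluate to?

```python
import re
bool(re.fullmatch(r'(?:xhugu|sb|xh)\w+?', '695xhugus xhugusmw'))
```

False

For `fullmatch`, every character of the input must be accounted for by the pattern.
Here there's no way to consume every character, so the call returns None, and `bool(None)` is False.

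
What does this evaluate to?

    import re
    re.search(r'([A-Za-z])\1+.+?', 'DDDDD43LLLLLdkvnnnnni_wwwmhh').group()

The backreference `\1` re-matches whatever the first group consumed, character for character.
`re.search` tries every starting position until one works.
The match spans [0:6] → 'DDDDD4'.
Captured: group 1 = 'D'.

'DDDDD4'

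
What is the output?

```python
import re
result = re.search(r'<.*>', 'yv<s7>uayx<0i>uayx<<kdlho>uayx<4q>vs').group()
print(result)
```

<s7>uayx<0i>uayx<<kdlho>uayx<4q>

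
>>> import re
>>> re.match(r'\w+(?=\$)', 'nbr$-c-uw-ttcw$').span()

`re.match` only tries the pattern at the start of the string.
The match spans [0:3] → 'nbr'.

(0, 3)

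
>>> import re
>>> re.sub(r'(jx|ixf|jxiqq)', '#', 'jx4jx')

'#4#'

Matches: at [0:2] → 'jx'; at [3:5] → 'jx'.
Each match is replaced by '#'.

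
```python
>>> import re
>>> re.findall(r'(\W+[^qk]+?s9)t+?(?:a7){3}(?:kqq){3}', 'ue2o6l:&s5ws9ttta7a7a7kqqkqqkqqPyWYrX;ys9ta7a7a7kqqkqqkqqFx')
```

[':&s5ws9', ';ys9']

This matches one or more of a non-word character, then one or more of any character except [qk] (lazy), then the literal 's9' (captured); then one or more of a literal 't' (lazy); then the literal 'a7' repeated 3 times, then the literal 'kqq' repeated 3 times.
Matches: at [6:31] match ':&s5ws9ttta7a7a7kqqkqqkqq', group 1 = ':&s5ws9'; at [37:57] match ';ys9ta7a7a7kqqkqqkqq', group 1 = ';ys9'.
Because there's exactly one group, `findall` drops the full match and keeps group 1 from each hit.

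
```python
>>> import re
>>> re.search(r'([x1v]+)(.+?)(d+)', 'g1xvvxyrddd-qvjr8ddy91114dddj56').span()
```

The match spans [1:11] → '1xvvxyrddd'.

(1, 11)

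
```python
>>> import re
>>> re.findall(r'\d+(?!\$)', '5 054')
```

A negative assertion filters positions out without eating any characters.
Walking the string: at [0:1] → '5'; at [2:5] → '054'.
With no groups in the pattern, `findall` gives back each whole match — 2 here.

['5', '054']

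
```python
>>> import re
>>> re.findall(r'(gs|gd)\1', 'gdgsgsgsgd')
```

The backreference `\1` re-matches whatever the first group consumed, character for character.
One capturing group, so `findall` returns just the captured substring from the one match — 1 in all.

['gs']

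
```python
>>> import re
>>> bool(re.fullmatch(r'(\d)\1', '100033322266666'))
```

After group 1 captures some text, `\1` only succeeds where that same text appears again.
`fullmatch` succeeds only if the pattern covers the string from start to end.
Here the pattern can't cover the whole string, so the call returns None, and `bool(None)` is False.

False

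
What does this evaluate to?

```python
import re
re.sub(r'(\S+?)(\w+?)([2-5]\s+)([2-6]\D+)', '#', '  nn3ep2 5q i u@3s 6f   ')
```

'  #3s 6f   '

The pattern matches one or more of a non-whitespace character (lazy) (captured); then one or more of a word character (lazy) (captured); then a character in [2-5], then one or more of whitespace (captured); then a character in [2-6], then one or more of a non-digit (captured).
Matches: at [2:16] → 'nn3ep2 5q i u@'.
`sub` substitutes '#' at each match site.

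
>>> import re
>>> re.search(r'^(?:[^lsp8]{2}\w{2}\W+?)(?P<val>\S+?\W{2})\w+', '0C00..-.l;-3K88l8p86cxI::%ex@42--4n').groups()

The match spans [0:9] → '0C00..-.l'.
Captured: group 1 = '.-.'.

('.-.',)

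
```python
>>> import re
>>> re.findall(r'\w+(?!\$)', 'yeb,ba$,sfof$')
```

['yeb', 'b', 'sfo']

A negative assertion filters positions out without eating any characters.
No capturing groups, so `findall` returns the 3 full match strings.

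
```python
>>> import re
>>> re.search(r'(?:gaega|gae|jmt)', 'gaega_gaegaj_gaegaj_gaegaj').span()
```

Branches in `(...|...)` are attempted left-to-right; the first branch that allows the whole pattern to succeed is taken.
The match spans [0:5] → 'gaega'.

(0, 5)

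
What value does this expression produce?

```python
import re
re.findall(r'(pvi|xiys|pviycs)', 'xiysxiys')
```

`findall` collects group 1 from each match (2 total).

['xiys', 'xiys']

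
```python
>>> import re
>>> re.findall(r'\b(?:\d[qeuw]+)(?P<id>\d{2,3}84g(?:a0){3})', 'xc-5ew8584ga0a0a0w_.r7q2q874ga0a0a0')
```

['8584ga0a0a0']

One capturing group, so `findall` returns just the captured substring from the one match — 1 in all.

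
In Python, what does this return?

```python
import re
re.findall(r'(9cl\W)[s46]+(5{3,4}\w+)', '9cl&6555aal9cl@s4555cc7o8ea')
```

[('9cl&', '555aal9cl')]

The pattern matches the literal '9cl', then a non-word character (captured); then one or more of one of [s46]; then 3 to 4 of the literal '5', then one or more of a word character (captured).
2 groups means the one result is a tuple of 2 captured strings — 1 here.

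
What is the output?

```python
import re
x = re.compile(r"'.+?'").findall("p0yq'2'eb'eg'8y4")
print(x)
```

["'2'", "'eg'"]

No capturing groups, so `findall` returns the 2 full match strings.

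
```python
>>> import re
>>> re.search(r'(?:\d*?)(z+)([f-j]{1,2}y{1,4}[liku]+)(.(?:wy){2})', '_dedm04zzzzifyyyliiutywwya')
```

None

Here nothing in the string fits, so the call returns None.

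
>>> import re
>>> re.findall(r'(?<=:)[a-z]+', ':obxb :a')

['obxb', 'a']

Because the assertion is zero-width, the text it checks is not consumed and won't appear in the result.
Scanning left to right: at [1:5] → 'obxb'; at [7:8] → 'a'.
With no groups in the pattern, `findall` gives back each whole match — 2 here.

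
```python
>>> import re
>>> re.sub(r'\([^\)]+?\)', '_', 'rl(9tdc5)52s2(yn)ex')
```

Every occurrence is swapped for '_'.

'rl_52s2_ex'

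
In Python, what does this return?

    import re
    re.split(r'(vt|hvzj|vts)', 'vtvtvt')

Matches to split on: at [0:2] → 'vt'; at [2:4] → 'vt'; at [4:6] → 'vt'.
With a capturing group present, the delimiter's captured portion is kept in the result list.

['', 'vt', '', 'vt', '', 'vt', '']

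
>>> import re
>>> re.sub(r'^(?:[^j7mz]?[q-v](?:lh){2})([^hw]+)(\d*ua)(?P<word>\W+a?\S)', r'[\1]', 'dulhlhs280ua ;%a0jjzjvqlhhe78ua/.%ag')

'[s280]jjzjvqlhhe78ua/.%ag'

Pattern: anchored at the start of the string; then optionally any character except [j7mz], then a character in [q-v], then the literal 'lh' repeated 2 times (non-capturing group); then one or more of any character except [hw] (captured); then zero or more of a digit, then the literal 'ua' (captured); then one or more of a non-word character, then optionally the literal 'a', then a non-whitespace character (captured as 'word').
Matches: at [0:17] → 'dulhlhs280ua ;%a0'.
The replacement refers to a captured group, so each match is rewritten using its own captured text.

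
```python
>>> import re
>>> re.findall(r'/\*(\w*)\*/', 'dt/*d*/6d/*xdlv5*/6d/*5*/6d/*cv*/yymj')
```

['d', 'xdlv5', '5', 'cv']

Scanning left to right: at [2:7] match '/*d*/', group 1 = 'd'; at [9:18] match '/*xdlv5*/', group 1 = 'xdlv5'; at [20:25] match '/*5*/', group 1 = '5'; at [27:33] match '/*cv*/', group 1 = 'cv'.
`findall` collects group 1 from each match (4 total).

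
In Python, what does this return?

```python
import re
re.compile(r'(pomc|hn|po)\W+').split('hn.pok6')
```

['', 'hn', 'pok6']

`re.split` interleaves the captured-group text with the surrounding fragments.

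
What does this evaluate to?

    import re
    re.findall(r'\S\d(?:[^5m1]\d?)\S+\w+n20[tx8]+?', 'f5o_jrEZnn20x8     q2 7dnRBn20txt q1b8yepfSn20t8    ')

['f5o_jrEZnn20x', 'q2 7dnRBn20t', 'q1b8yepfSn20t']

A `+?`/`*?`/`{m,n}?` starts at its minimum and grows only as far as needed for what follows to match.
Since nothing is captured, `findall` lists the 3 matched substrings directly.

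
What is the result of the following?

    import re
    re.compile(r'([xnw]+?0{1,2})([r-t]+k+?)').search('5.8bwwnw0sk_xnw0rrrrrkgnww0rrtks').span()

(4, 11)

The pattern matches one or more of one of [xnw] (lazy), then 1 to 2 of the literal '0' (captured); then one or more of a character in [r-t], then one or more of the literal 'k' (lazy) (captured).
Unlike `match`, `search` isn't anchored — it looks for the pattern anywhere in the string.
The match spans [4:11] → 'wwnw0sk'.
Captured: group 1 = 'wwnw0', group 2 = 'sk'.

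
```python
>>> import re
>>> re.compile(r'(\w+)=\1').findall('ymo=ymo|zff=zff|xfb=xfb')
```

['ymo', 'zff', 'xfb']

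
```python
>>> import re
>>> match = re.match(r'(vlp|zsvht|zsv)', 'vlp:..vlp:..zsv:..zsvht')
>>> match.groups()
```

('vlp',)

`re.match` won't scan ahead — the pattern has to work from the very first character.
The match spans [0:3] → 'vlp'.
Captured: group 1 = 'vlp'.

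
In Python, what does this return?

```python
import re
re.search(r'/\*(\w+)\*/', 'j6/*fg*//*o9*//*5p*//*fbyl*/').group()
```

'/*fg*/'

Unlike `match`, `search` isn't anchored — it looks for the pattern anywhere in the string.
The match spans [2:8] → '/*fg*/'.
Captured: group 1 = 'fg'.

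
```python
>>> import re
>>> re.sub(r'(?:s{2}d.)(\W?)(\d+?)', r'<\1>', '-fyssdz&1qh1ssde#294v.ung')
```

'-fy<&>qh1<#>94v.ung'

Pattern: exactly 2 of the literal 's', then the literal 'd', then any character (non-capturing group); then optionally a non-word character (captured); then one or more of a digit (lazy) (captured).
With the lazy modifier that quantifier settles for the fewest repetitions that let the rest of the pattern succeed (the atoms after it are unaffected and can still be greedy).
Matches: at [3:9] → 'ssdz&1'; at [12:18] → 'ssde#2'.
`\1` in the replacement pulls in group 1's text for each match.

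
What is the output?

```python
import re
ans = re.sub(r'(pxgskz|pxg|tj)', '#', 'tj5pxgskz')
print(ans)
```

#5#

The regex engine tests alternatives in the order written; an earlier branch that matches wins even if a later one would match more.
Matches: at [0:2] → 'tj'; at [3:9] → 'pxgskz'.
`sub` substitutes '#' at each match site.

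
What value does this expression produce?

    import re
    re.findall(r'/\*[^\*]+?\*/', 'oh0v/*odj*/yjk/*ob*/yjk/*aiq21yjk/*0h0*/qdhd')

No capturing groups, so `findall` returns the 3 full match strings.

['/*odj*/', '/*ob*/', '/*0h0*/']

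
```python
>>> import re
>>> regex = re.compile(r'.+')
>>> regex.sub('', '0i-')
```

''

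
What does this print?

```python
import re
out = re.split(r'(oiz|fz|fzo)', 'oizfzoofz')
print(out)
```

['', 'oiz', '', 'fz', 'oo', 'fz', '']

Alternation tries branches left to right and keeps the first one that lets the overall match succeed at that position.
Matches to split on: at [0:3] → 'oiz'; at [3:5] → 'fz'; at [7:9] → 'fz'.
The group in the pattern means `split` returns the separators' captures alongside the pieces.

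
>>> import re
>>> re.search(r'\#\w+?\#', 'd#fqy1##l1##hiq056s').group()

'#fqy1#'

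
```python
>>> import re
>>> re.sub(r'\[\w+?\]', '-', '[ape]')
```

'-'

`sub` substitutes '-' at each match site.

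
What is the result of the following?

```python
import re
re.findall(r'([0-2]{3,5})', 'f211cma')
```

Pattern: 3 to 5 of a character in [0-2] (captured).
Matches: at [1:4] match '211', group 1 = '211'.
`findall` collects group 1 from the one match (1 total).

['211']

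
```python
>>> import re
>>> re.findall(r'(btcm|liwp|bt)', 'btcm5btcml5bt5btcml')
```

['btcm', 'btcm', 'bt', 'btcm']

Branches in `(...|...)` are attempted left-to-right; the first branch that allows the whole pattern to succeed is taken.
Scanning left to right: at [0:4] match 'btcm', group 1 = 'btcm'; at [5:9] match 'btcm', group 1 = 'btcm'; at [11:13] match 'bt', group 1 = 'bt'; at [14:18] match 'btcm', group 1 = 'btcm'.
With a single group, `findall` returns only what that group captured — 4 items.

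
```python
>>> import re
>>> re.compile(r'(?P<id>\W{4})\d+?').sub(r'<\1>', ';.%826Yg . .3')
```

';.%826Yg< . .>'

Pattern: exactly 4 of a non-word character (captured as 'id'); then one or more of a digit (lazy).
Matches: at [8:13] → ' . .3'.
`\1` in the replacement pulls in group 1's text for each match.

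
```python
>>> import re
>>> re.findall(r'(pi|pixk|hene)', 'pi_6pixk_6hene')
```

Alternation isn't longest-match — the leftmost alternative that fits at this position is chosen.
With a single group, `findall` returns only what that group captured — 3 items.

['pi', 'pi', 'hene']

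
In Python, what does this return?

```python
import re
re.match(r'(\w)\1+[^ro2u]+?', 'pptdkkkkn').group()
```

'ppt'

`match` is anchored at position 0; if the pattern doesn't fit there, it returns None.
The match spans [0:3] → 'ppt'.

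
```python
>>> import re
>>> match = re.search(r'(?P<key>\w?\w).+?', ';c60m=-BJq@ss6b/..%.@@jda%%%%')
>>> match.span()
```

This matches optionally a word character, then a word character (captured as 'key'); then one or more of any character (lazy).
The match spans [1:4] → 'c60'.

(1, 4)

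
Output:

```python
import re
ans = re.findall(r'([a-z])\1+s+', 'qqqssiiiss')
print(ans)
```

After group 1 captures some text, `\1` only succeeds where that same text appears again.
Scanning left to right: at [0:5] match 'qqqss', group 1 = 'q'; at [5:10] match 'iiiss', group 1 = 'i'.
One capturing group, so `findall` returns just the captured substring from each match — 2 in all.

['q', 'i']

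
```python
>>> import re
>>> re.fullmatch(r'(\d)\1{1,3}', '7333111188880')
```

After group 1 captures some text, `\1` only succeeds where that same text appears again.
`re.fullmatch` requires the pattern to consume the entire string.
Here the string isn't matched end-to-end, so the call returns None.

None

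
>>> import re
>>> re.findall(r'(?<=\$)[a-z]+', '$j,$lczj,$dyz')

['j', 'lczj', 'dyz']

Because the assertion is zero-width, the text it checks is not consumed and won't appear in the result.
Walking the string: at [1:2] → 'j'; at [4:8] → 'lczj'; at [10:13] → 'dyz'.
Since nothing is captured, `findall` lists the 3 matched substrings directly.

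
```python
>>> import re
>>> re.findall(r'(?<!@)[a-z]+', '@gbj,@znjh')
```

['bj', 'njh']

`(?!…)`/`(?<!…)` only lets a position through if the neighbouring text does NOT match; no characters are consumed.
No capturing groups, so `findall` returns the 2 full match strings.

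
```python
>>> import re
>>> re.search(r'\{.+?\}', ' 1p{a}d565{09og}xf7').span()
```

(3, 6)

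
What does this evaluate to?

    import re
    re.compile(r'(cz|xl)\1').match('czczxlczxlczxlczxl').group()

A backreference is literal: `\1` must see the identical characters the first group matched.
With `match`, the pattern is implicitly anchored at the beginning.
The match spans [0:4] → 'czcz'.
Captured: group 1 = 'cz'.

'czcz'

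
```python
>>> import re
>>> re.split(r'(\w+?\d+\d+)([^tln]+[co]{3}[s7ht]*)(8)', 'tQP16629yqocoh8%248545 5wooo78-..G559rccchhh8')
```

['', 'tQP16629', 'yqocoh8%248545 5wooo78-..G559rccchhh', '8', '']

This matches one or more of a word character (lazy), then one or more of a digit, then one or more of a digit (captured); then one or more of any character except [tln], then exactly 3 of one of [co], then zero or more of one of [s7ht] (captured); then a literal '8' (captured).
The group in the pattern means `split` returns the separators' captures alongside the pieces.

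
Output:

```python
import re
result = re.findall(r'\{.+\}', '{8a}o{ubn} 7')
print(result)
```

Walking the string: at [0:10] → '{8a}o{ubn}'.
Since nothing is captured, `findall` lists the 1 matched substring directly.

['{8a}o{ubn}']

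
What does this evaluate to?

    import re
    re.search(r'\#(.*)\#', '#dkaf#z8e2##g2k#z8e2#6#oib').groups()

('dkaf#z8e2##g2k#z8e2#6',)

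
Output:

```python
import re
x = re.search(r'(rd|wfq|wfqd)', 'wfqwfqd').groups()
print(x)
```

('wfq',)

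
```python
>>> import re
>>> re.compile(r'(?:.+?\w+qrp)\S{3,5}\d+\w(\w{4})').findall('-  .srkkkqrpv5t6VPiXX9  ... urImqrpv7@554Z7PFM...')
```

['PiXX', '7PFM']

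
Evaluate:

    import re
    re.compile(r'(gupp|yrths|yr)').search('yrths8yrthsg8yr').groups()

The match spans [0:5] → 'yrths'.
Captured: group 1 = 'yrths'.

('yrths',)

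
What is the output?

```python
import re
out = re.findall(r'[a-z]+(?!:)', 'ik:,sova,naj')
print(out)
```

['i', 'sova', 'naj']

The negative lookahead/lookbehind blocks any match where the forbidden context is present.
Walking the string: at [0:1] → 'i'; at [4:8] → 'sova'; at [9:12] → 'naj'.
Since nothing is captured, `findall` lists the 3 matched substrings directly.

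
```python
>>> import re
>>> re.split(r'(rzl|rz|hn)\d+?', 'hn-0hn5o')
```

['hn-0', 'hn', 'o']

With a capturing group present, the delimiter's captured portion is kept in the result list.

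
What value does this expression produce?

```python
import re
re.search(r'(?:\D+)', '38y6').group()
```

'y'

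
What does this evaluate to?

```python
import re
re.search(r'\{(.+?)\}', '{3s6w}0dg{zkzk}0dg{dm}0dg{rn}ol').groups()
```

('3s6w',)

Lazy quantifiers expand one character at a time until the remainder of the pattern can match.
Unlike `match`, `search` isn't anchored — it looks for the pattern anywhere in the string.
The match spans [0:6] → '{3s6w}'.
Captured: group 1 = '3s6w'.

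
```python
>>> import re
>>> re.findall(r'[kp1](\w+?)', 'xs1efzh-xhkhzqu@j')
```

The pattern matches one of [kp1]; then one or more of a word character (lazy) (captured).
The `?` after the quantifier makes it lazy — it takes as little as possible before letting the rest of the pattern try.
Walking the string: at [2:4] match '1e', group 1 = 'e'; at [10:12] match 'kh', group 1 = 'h'.
One capturing group, so `findall` returns just the captured substring from each match — 2 in all.

['e', 'h']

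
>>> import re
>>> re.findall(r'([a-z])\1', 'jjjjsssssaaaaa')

['j', 'j', 's', 's', 'a', 'a']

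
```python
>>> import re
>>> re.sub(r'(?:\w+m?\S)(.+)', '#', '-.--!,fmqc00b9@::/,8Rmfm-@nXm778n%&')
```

'-.--!,#'

This matches one or more of a word character, then optionally a literal 'm', then a non-whitespace character (non-capturing group); then one or more of any character (captured).
`sub` substitutes '#' at each match site.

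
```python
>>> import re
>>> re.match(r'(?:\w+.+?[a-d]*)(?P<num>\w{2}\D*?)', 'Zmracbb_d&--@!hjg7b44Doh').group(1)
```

'hj'

Pattern: one or more of a word character, then one or more of any character (lazy), then zero or more of a character in [a-d] (non-capturing group); then exactly 2 of a word character, then zero or more of a non-digit (lazy) (captured as 'num').
`re.match` won't scan ahead — the pattern has to work from the very first character.
The match spans [0:16] → 'Zmracbb_d&--@!hj'.
Captured: group 1 = 'hj'.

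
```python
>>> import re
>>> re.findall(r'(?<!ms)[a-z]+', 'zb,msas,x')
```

A negative assertion filters positions out without eating any characters.
No capturing groups, so `findall` returns the 3 full match strings.

['zb', 'msas', 'x']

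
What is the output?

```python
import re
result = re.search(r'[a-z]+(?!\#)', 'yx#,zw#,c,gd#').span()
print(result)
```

(0, 1)

`(?!…)`/`(?<!…)` only lets a position through if the neighbouring text does NOT match; no characters are consumed.
Unlike `match`, `search` isn't anchored — it looks for the pattern anywhere in the string.
The match spans [0:1] → 'y'.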